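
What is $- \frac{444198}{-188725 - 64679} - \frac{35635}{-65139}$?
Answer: $\frac{703049353}{305675614} \approx 2.3$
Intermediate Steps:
$- \frac{444198}{-188725 - 64679} - \frac{35635}{-65139} = - \frac{444198}{-253404} - - \frac{35635}{65139} = \left(-444198\right) \left(- \frac{1}{253404}\right) + \frac{35635}{65139} = \frac{74033}{42234} + \frac{35635}{65139} = \frac{703049353}{305675614}$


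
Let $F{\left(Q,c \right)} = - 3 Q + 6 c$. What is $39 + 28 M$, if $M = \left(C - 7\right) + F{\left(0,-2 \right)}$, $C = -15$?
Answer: $-913$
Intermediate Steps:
$M = -34$ ($M = \left(-15 - 7\right) + \left(\left(-3\right) 0 + 6 \left(-2\right)\right) = -22 + \left(0 - 12\right) = -22 - 12 = -34$)
$39 + 28 M = 39 + 28 \left(-34\right) = 39 - 952 = -913$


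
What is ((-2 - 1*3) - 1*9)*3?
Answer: -42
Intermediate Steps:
((-2 - 1*3) - 1*9)*3 = ((-2 - 3) - 9)*3 = (-5 - 9)*3 = -14*3 = -42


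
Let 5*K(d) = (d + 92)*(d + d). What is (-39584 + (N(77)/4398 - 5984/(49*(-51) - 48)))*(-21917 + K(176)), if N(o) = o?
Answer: 751236591179633/6223170 ≈ 1.2072e+8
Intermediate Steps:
K(d) = 2*d*(92 + d)/5 (K(d) = ((d + 92)*(d + d))/5 = ((92 + d)*(2*d))/5 = (2*d*(92 + d))/5 = 2*d*(92 + d)/5)
(-39584 + (N(77)/4398 - 5984/(49*(-51) - 48)))*(-21917 + K(176)) = (-39584 + (77/4398 - 5984/(49*(-51) - 48)))*(-21917 + (⅖)*176*(92 + 176)) = (-39584 + (77*(1/4398) - 5984/(-2499 - 48)))*(-21917 + (⅖)*176*268) = (-39584 + (77/4398 - 5984/(-2547)))*(-21917 + 94336/5) = (-39584 + (77/4398 - 5984*(-1/2547)))*(-15249/5) = (-39584 + (77/4398 + 5984/2547))*(-15249/5) = (-39584 + 8837917/3733902)*(-15249/5) = -147793938851/3733902*(-15249/5) = 751236591179633/6223170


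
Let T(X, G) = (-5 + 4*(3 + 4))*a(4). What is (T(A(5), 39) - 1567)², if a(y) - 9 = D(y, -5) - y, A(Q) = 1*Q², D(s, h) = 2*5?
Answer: 1493284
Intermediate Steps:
D(s, h) = 10
A(Q) = Q²
a(y) = 19 - y (a(y) = 9 + (10 - y) = 19 - y)
T(X, G) = 345 (T(X, G) = (-5 + 4*(3 + 4))*(19 - 1*4) = (-5 + 4*7)*(19 - 4) = (-5 + 28)*15 = 23*15 = 345)
(T(A(5), 39) - 1567)² = (345 - 1567)² = (-1222)² = 1493284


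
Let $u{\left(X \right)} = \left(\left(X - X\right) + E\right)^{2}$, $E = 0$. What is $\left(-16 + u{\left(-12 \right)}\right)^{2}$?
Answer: $256$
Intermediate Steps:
$u{\left(X \right)} = 0$ ($u{\left(X \right)} = \left(\left(X - X\right) + 0\right)^{2} = \left(0 + 0\right)^{2} = 0^{2} = 0$)
$\left(-16 + u{\left(-12 \right)}\right)^{2} = \left(-16 + 0\right)^{2} = \left(-16\right)^{2} = 256$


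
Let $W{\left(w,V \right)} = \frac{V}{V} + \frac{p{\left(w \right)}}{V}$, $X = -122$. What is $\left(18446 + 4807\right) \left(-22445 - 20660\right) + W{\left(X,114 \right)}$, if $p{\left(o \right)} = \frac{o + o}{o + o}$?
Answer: $- \frac{114264544295}{114} \approx -1.0023 \cdot 10^{9}$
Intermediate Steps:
$p{\left(o \right)} = 1$ ($p{\left(o \right)} = \frac{2 o}{2 o} = 2 o \frac{1}{2 o} = 1$)
$W{\left(w,V \right)} = 1 + \frac{1}{V}$ ($W{\left(w,V \right)} = \frac{V}{V} + 1 \frac{1}{V} = 1 + \frac{1}{V}$)
$\left(18446 + 4807\right) \left(-22445 - 20660\right) + W{\left(X,114 \right)} = \left(18446 + 4807\right) \left(-22445 - 20660\right) + \frac{1 + 114}{114} = 23253 \left(-43105\right) + \frac{1}{114} \cdot 115 = -1002320565 + \frac{115}{114} = - \frac{114264544295}{114}$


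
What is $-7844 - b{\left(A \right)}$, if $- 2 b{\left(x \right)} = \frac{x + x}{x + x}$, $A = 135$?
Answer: $- \frac{15687}{2} \approx -7843.5$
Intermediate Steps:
$b{\left(x \right)} = - \frac{1}{2}$ ($b{\left(x \right)} = - \frac{\left(x + x\right) \frac{1}{x + x}}{2} = - \frac{2 x \frac{1}{2 x}}{2} = \left(- \frac{1}{2}\right) 1 = - \frac{1}{2}$)
$-7844 - b{\left(A \right)} = -7844 - - \frac{1}{2} = -7844 + \frac{1}{2} = - \frac{15687}{2}$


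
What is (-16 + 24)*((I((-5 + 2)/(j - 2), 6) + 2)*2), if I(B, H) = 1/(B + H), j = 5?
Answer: 176/5 ≈ 35.200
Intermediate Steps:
(-16 + 24)*((I((-5 + 2)/(j - 2), 6) + 2)*2) = (-16 + 24)*((1/((-5 + 2)/(5 - 2) + 6) + 2)*2) = 8*((1/(-3/3 + 6) + 2)*2) = 8*((1/(-3*⅓ + 6) + 2)*2) = 8*((1/(-1 + 6) + 2)*2) = 8*((1/5 + 2)*2) = 8*((⅕ + 2)*2) = 8*((11/5)*2) = 8*(22/5) = 176/5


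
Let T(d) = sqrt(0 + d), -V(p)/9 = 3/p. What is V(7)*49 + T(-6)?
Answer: -189 + I*sqrt(6) ≈ -189.0 + 2.4495*I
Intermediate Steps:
V(p) = -27/p
T(d) = sqrt(d)
V(7)*49 + T(-6) = -27/7*49 + sqrt(-6) = -27*1/7*49 + I*sqrt(6) = -27/7*49 + I*sqrt(6) = -189 + I*sqrt(6)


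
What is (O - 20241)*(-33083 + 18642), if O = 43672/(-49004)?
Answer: 3581128409369/12251 ≈ 2.9231e+8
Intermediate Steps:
O = -10918/12251 (O = 43672*(-1/49004) = -10918/12251 ≈ -0.89119)
(O - 20241)*(-33083 + 18642) = (-10918/12251 - 20241)*(-33083 + 18642) = -247983409/12251*(-14441) = 3581128409369/12251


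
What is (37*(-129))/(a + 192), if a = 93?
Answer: -1591/95 ≈ -16.747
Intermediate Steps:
(37*(-129))/(a + 192) = (37*(-129))/(93 + 192) = -4773/285 = -4773*1/285 = -1591/95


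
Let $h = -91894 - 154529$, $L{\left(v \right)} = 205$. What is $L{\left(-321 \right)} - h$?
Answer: $246628$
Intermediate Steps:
$h = -246423$
$L{\left(-321 \right)} - h = 205 - -246423 = 205 + 246423 = 246628$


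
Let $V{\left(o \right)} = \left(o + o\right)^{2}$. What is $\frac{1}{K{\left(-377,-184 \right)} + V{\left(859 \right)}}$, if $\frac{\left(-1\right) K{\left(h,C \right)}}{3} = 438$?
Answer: $\frac{1}{2950210} \approx 3.3896 \cdot 10^{-7}$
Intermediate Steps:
$K{\left(h,C \right)} = -1314$ ($K{\left(h,C \right)} = \left(-3\right) 438 = -1314$)
$V{\left(o \right)} = 4 o^{2}$ ($V{\left(o \right)} = \left(2 o\right)^{2} = 4 o^{2}$)
$\frac{1}{K{\left(-377,-184 \right)} + V{\left(859 \right)}} = \frac{1}{-1314 + 4 \cdot 859^{2}} = \frac{1}{-1314 + 4 \cdot 737881} = \frac{1}{-1314 + 2951524} = \frac{1}{2950210}$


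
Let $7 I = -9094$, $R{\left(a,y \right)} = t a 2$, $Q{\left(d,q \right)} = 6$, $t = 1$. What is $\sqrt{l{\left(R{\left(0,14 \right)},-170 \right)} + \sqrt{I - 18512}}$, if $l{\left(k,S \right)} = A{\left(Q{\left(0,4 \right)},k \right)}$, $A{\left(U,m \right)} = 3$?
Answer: $\frac{\sqrt{147 + 7 i \sqrt{970746}}}{7} \approx 8.4789 + 8.3001 i$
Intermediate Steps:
$R{\left(a,y \right)} = 2 a$ ($R{\left(a,y \right)} = 1 a 2 = a 2 = 2 a$)
$I = - \frac{9094}{7}$ ($I = \frac{1}{7} \left(-9094\right) = - \frac{9094}{7} \approx -1299.1$)
$l{\left(k,S \right)} = 3$
$\sqrt{l{\left(R{\left(0,14 \right)},-170 \right)} + \sqrt{I - 18512}} = \sqrt{3 + \sqrt{- \frac{9094}{7} - 18512}} = \sqrt{3 + \sqrt{- \frac{138678}{7}}} = \sqrt{3 + \frac{i \sqrt{970746}}{7}}$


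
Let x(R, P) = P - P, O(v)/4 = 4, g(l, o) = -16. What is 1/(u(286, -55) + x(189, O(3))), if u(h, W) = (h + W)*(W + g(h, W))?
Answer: -1/16401 ≈ -6.0972e-5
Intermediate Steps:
O(v) = 16 (O(v) = 4*4 = 16)
x(R, P) = 0
u(h, W) = (-16 + W)*(W + h) (u(h, W) = (h + W)*(W - 16) = (W + h)*(-16 + W) = (-16 + W)*(W + h))
1/(u(286, -55) + x(189, O(3))) = 1/(((-55)**2 - 16*(-55) - 16*286 - 55*286) + 0) = 1/((3025 + 880 - 4576 - 15730) + 0) = 1/(-16401 + 0) = 1/(-16401) = -1/16401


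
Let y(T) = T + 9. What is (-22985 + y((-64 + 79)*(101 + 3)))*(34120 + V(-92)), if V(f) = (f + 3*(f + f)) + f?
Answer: -714951744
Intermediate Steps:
V(f) = 8*f (V(f) = (f + 3*(2*f)) + f = (f + 6*f) + f = 7*f + f = 8*f)
y(T) = 9 + T
(-22985 + y((-64 + 79)*(101 + 3)))*(34120 + V(-92)) = (-22985 + (9 + (-64 + 79)*(101 + 3)))*(34120 + 8*(-92)) = (-22985 + (9 + 15*104))*(34120 - 736) = (-22985 + (9 + 1560))*33384 = (-22985 + 1569)*33384 = -21416*33384 = -714951744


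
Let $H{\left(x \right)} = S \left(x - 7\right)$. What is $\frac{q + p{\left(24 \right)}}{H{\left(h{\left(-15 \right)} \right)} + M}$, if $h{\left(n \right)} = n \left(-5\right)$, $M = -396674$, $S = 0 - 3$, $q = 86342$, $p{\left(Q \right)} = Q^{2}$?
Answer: $- \frac{43459}{198439} \approx -0.219$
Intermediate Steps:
$S = -3$
$h{\left(n \right)} = - 5 n$
$H{\left(x \right)} = 21 - 3 x$ ($H{\left(x \right)} = - 3 \left(x - 7\right) = - 3 \left(-7 + x\right) = 21 - 3 x$)
$\frac{q + p{\left(24 \right)}}{H{\left(h{\left(-15 \right)} \right)} + M} = \frac{86342 + 24^{2}}{\left(21 - 3 \left(\left(-5\right) \left(-15\right)\right)\right) - 396674} = \frac{86342 + 576}{\left(21 - 225\right) - 396674} = \frac{86918}{\left(21 - 225\right) - 396674} = \frac{86918}{-204 - 396674} = \frac{86918}{-396878} = 86918 \left(- \frac{1}{396878}\right) = - \frac{43459}{198439}$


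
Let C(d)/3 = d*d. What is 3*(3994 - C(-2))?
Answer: 11946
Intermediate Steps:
C(d) = 3*d² (C(d) = 3*(d*d) = 3*d²)
3*(3994 - C(-2)) = 3*(3994 - 3*(-2)²) = 3*(3994 - 3*4) = 3*(3994 - 1*12) = 3*(3994 - 12) = 3*3982 = 11946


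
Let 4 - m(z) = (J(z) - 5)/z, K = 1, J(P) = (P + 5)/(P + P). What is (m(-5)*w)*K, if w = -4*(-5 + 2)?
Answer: 36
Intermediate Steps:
J(P) = (5 + P)/(2*P) (J(P) = (5 + P)/((2*P)) = (5 + P)*(1/(2*P)) = (5 + P)/(2*P))
w = 12 (w = -4*(-3) = 12)
m(z) = 4 - (-5 + (5 + z)/(2*z))/z (m(z) = 4 - ((5 + z)/(2*z) - 5)/z = 4 - (-5 + (5 + z)/(2*z))/z)
(m(-5)*w)*K = ((4 - 5/2/(-5)² + (9/2)/(-5))*12)*1 = ((4 - 5/2*1/25 + (9/2)*(-⅕))*12)*1 = ((4 - ⅒ - 9/10)*12)*1 = (3*12)*1 = 36*1 = 36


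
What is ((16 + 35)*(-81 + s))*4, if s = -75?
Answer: -31824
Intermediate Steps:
((16 + 35)*(-81 + s))*4 = ((16 + 35)*(-81 - 75))*4 = (51*(-156))*4 = -7956*4 = -31824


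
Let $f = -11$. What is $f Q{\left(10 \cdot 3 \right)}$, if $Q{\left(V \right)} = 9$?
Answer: $-99$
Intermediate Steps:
$f Q{\left(10 \cdot 3 \right)} = \left(-11\right) 9 = -99$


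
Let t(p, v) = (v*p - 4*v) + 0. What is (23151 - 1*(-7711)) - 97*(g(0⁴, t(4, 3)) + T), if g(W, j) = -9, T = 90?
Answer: 23005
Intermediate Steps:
t(p, v) = -4*v + p*v (t(p, v) = (p*v - 4*v) + 0 = (-4*v + p*v) + 0 = -4*v + p*v)
(23151 - 1*(-7711)) - 97*(g(0⁴, t(4, 3)) + T) = (23151 - 1*(-7711)) - 97*(-9 + 90) = (23151 + 7711) - 97*81 = 30862 - 1*7857 = 30862 - 7857 = 23005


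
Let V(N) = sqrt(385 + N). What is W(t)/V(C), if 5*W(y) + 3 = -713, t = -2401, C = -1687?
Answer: 358*I*sqrt(1302)/3255 ≈ 3.9686*I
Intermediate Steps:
W(y) = -716/5 (W(y) = -3/5 + (1/5)*(-713) = -3/5 - 713/5 = -716/5)
W(t)/V(C) = -716/(5*sqrt(385 - 1687)) = -716*(-I*sqrt(1302)/1302)/5 = -(-358)*I*sqrt(1302)/3255 = 358*I*sqrt(1302)/3255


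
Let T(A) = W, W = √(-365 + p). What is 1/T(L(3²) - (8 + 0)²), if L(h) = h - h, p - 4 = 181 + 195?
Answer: √15/15 ≈ 0.25820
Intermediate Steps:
p = 380 (p = 4 + (181 + 195) = 4 + 376 = 380)
L(h) = 0
W = √15 (W = √(-365 + 380) = √15 ≈ 3.8730)
T(A) = √15
1/T(L(3²) - (8 + 0)²) = 1/(√15) = √15/15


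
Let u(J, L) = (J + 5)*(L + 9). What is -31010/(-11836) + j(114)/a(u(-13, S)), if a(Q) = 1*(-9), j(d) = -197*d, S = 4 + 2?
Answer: 44348663/17754 ≈ 2498.0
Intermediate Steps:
S = 6
u(J, L) = (5 + J)*(9 + L)
a(Q) = -9
-31010/(-11836) + j(114)/a(u(-13, S)) = -31010/(-11836) - 197*114/(-9) = -31010*(-1/11836) - 22458*(-⅑) = 15505/5918 + 7486/3 = 44348663/17754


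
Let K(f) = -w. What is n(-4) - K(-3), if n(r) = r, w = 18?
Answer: 14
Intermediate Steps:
K(f) = -18 (K(f) = -1*18 = -18)
n(-4) - K(-3) = -4 - 1*(-18) = -4 + 18 = 14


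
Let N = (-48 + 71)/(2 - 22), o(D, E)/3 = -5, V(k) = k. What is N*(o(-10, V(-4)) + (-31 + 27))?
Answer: 437/20 ≈ 21.850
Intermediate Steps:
o(D, E) = -15 (o(D, E) = 3*(-5) = -15)
N = -23/20 (N = 23/(-20) = 23*(-1/20) = -23/20 ≈ -1.1500)
N*(o(-10, V(-4)) + (-31 + 27)) = -23*(-15 + (-31 + 27))/20 = -23*(-15 - 4)/20 = -23/20*(-19) = 437/20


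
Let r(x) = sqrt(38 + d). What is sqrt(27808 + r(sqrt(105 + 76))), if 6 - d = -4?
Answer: 2*sqrt(6952 + sqrt(3)) ≈ 166.78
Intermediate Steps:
d = 10 (d = 6 - 1*(-4) = 6 + 4 = 10)
r(x) = 4*sqrt(3) (r(x) = sqrt(38 + 10) = sqrt(48) = 4*sqrt(3))
sqrt(27808 + r(sqrt(105 + 76))) = sqrt(27808 + 4*sqrt(3))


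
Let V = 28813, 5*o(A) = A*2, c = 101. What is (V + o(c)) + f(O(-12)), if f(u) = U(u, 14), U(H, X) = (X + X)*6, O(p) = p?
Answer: 145107/5 ≈ 29021.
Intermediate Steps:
U(H, X) = 12*X (U(H, X) = (2*X)*6 = 12*X)
f(u) = 168 (f(u) = 12*14 = 168)
o(A) = 2*A/5 (o(A) = (A*2)/5 = (2*A)/5 = 2*A/5)
(V + o(c)) + f(O(-12)) = (28813 + (⅖)*101) + 168 = (28813 + 202/5) + 168 = 144267/5 + 168 = 145107/5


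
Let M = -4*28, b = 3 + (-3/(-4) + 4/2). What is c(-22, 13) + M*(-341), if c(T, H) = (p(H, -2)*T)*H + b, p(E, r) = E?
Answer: 137919/4 ≈ 34480.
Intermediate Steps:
b = 23/4 (b = 3 + (-3*(-¼) + 4*(½)) = 3 + (¾ + 2) = 3 + 11/4 = 23/4 ≈ 5.7500)
M = -112
c(T, H) = 23/4 + T*H² (c(T, H) = (H*T)*H + 23/4 = T*H² + 23/4 = 23/4 + T*H²)
c(-22, 13) + M*(-341) = (23/4 - 22*13²) - 112*(-341) = (23/4 - 22*169) + 38192 = (23/4 - 3718) + 38192 = -14849/4 + 38192 = 137919/4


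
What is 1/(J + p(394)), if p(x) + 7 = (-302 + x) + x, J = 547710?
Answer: 1/548189 ≈ 1.8242e-6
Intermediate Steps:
p(x) = -309 + 2*x (p(x) = -7 + ((-302 + x) + x) = -7 + (-302 + 2*x) = -309 + 2*x)
1/(J + p(394)) = 1/(547710 + (-309 + 2*394)) = 1/(547710 + (-309 + 788)) = 1/(547710 + 479) = 1/548189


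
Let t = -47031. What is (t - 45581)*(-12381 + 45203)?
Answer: -3039711064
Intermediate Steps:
(t - 45581)*(-12381 + 45203) = (-47031 - 45581)*(-12381 + 45203) = -92612*32822 = -3039711064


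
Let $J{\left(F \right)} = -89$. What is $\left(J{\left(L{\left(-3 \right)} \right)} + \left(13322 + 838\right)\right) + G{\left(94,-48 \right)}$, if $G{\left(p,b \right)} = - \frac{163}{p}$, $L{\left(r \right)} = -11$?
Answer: $\frac{1322511}{94} \approx 14069.0$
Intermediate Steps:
$\left(J{\left(L{\left(-3 \right)} \right)} + \left(13322 + 838\right)\right) + G{\left(94,-48 \right)} = \left(-89 + \left(13322 + 838\right)\right) - \frac{163}{94} = \left(-89 + 14160\right) - \frac{163}{94} = 14071 - \frac{163}{94} = \frac{1322511}{94}$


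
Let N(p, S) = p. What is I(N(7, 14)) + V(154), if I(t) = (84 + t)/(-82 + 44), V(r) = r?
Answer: 5761/38 ≈ 151.61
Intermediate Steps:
I(t) = -42/19 - t/38 (I(t) = (84 + t)/(-38) = (84 + t)*(-1/38) = -42/19 - t/38)
I(N(7, 14)) + V(154) = (-42/19 - 1/38*7) + 154 = (-42/19 - 7/38) + 154 = -91/38 + 154 = 5761/38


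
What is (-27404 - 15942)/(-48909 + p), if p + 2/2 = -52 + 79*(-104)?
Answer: 21673/28589 ≈ 0.75809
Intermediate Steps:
p = -8269 (p = -1 + (-52 + 79*(-104)) = -1 + (-52 - 8216) = -1 - 8268 = -8269)
(-27404 - 15942)/(-48909 + p) = (-27404 - 15942)/(-48909 - 8269) = -43346/(-57178) = -43346*(-1/57178) = 21673/28589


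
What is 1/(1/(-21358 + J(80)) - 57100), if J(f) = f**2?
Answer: -14958/854101801 ≈ -1.7513e-5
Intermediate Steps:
1/(1/(-21358 + J(80)) - 57100) = 1/(1/(-21358 + 80**2) - 57100) = 1/(1/(-21358 + 6400) - 57100) = 1/(1/(-14958) - 57100) = 1/(-1/14958 - 57100) = 1/(-854101801/14958) = -14958/854101801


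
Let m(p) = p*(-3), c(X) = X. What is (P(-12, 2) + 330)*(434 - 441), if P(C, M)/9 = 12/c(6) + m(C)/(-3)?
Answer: -1680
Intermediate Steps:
m(p) = -3*p
P(C, M) = 18 + 9*C (P(C, M) = 9*(12/6 - 3*C/(-3)) = 9*(12*(⅙) - 3*C*(-⅓)) = 9*(2 + C) = 18 + 9*C)
(P(-12, 2) + 330)*(434 - 441) = ((18 + 9*(-12)) + 330)*(434 - 441) = ((18 - 108) + 330)*(-7) = (-90 + 330)*(-7) = 240*(-7) = -1680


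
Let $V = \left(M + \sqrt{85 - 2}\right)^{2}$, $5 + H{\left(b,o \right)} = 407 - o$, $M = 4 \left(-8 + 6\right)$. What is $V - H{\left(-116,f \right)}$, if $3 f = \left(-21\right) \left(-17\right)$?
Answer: $-283 + \left(8 - \sqrt{83}\right)^{2} \approx -281.77$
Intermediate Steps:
$M = -8$ ($M = 4 \left(-2\right) = -8$)
$f = 119$ ($f = \frac{\left(-21\right) \left(-17\right)}{3} = \frac{1}{3} \cdot 357 = 119$)
$H{\left(b,o \right)} = 402 - o$ ($H{\left(b,o \right)} = -5 - \left(-407 + o\right) = 402 - o$)
$V = \left(-8 + \sqrt{83}\right)^{2}$ ($V = \left(-8 + \sqrt{85 - 2}\right)^{2} = \left(-8 + \sqrt{83}\right)^{2} \approx 1.2331$)
$V - H{\left(-116,f \right)} = \left(8 - \sqrt{83}\right)^{2} - \left(402 - 119\right) = \left(8 - \sqrt{83}\right)^{2} - 283 = -283 + \left(8 - \sqrt{83}\right)^{2}$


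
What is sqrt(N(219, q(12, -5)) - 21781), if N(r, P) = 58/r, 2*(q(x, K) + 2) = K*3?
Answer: I*sqrt(1044625839)/219 ≈ 147.58*I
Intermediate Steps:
q(x, K) = -2 + 3*K/2 (q(x, K) = -2 + (K*3)/2 = -2 + (3*K)/2 = -2 + 3*K/2)
sqrt(N(219, q(12, -5)) - 21781) = sqrt(58/219 - 21781) = sqrt(-4769981/219) = I*sqrt(1044625839)/219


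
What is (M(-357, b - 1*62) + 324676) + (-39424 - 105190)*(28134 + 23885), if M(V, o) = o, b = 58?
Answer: -7522350994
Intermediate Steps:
(M(-357, b - 1*62) + 324676) + (-39424 - 105190)*(28134 + 23885) = ((58 - 1*62) + 324676) + (-39424 - 105190)*(28134 + 23885) = ((58 - 62) + 324676) - 144614*52019 = (-4 + 324676) - 7522675666 = 324672 - 7522675666 = -7522350994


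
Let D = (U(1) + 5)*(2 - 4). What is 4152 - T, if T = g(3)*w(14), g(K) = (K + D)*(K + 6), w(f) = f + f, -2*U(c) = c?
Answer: 5664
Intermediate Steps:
U(c) = -c/2
w(f) = 2*f
D = -9 (D = (-½*1 + 5)*(2 - 4) = (-½ + 5)*(-2) = (9/2)*(-2) = -9)
g(K) = (-9 + K)*(6 + K) (g(K) = (K - 9)*(K + 6) = (-9 + K)*(6 + K))
T = -1512 (T = (-54 + 3² - 3*3)*(2*14) = (-54 + 9 - 9)*28 = -54*28 = -1512)
4152 - T = 4152 - 1*(-1512) = 4152 + 1512 = 5664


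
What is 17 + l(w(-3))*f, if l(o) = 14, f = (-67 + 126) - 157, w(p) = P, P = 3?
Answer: -1355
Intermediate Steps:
w(p) = 3
f = -98 (f = 59 - 157 = -98)
17 + l(w(-3))*f = 17 + 14*(-98) = 17 - 1372 = -1355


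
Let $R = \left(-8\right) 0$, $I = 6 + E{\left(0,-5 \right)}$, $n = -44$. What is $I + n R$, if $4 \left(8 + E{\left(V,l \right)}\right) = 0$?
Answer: $-2$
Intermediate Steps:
$E{\left(V,l \right)} = -8$ ($E{\left(V,l \right)} = -8 + \frac{1}{4} \cdot 0 = -8 + 0 = -8$)
$I = -2$ ($I = 6 - 8 = -2$)
$R = 0$
$I + n R = -2 - 0 = -2 + 0 = -2$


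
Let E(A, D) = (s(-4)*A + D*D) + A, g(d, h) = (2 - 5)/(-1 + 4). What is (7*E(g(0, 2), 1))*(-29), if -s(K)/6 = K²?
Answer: -19488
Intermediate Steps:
g(d, h) = -1 (g(d, h) = -3/3 = -3*⅓ = -1)
s(K) = -6*K²
E(A, D) = D² - 95*A (E(A, D) = ((-6*(-4)²)*A + D*D) + A = ((-6*16)*A + D²) + A = (-96*A + D²) + A = (D² - 96*A) + A = D² - 95*A)
(7*E(g(0, 2), 1))*(-29) = (7*(1² - 95*(-1)))*(-29) = (7*(1 + 95))*(-29) = (7*96)*(-29) = 672*(-29) = -19488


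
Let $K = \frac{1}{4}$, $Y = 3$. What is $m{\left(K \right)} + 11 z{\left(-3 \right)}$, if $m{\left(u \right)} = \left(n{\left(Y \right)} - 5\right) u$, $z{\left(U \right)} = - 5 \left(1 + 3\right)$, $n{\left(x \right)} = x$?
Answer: $- \frac{441}{2} \approx -220.5$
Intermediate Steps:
$K = \frac{1}{4} \approx 0.25$
$z{\left(U \right)} = -20$ ($z{\left(U \right)} = \left(-5\right) 4 = -20$)
$m{\left(u \right)} = - 2 u$ ($m{\left(u \right)} = \left(3 - 5\right) u = - 2 u$)
$m{\left(K \right)} + 11 z{\left(-3 \right)} = \left(-2\right) \frac{1}{4} + 11 \left(-20\right) = - \frac{1}{2} - 220 = - \frac{441}{2}$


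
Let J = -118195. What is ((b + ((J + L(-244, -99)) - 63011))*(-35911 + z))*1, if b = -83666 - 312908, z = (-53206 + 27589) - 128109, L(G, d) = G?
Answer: 109614737288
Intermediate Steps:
z = -153726 (z = -25617 - 128109 = -153726)
b = -396574
((b + ((J + L(-244, -99)) - 63011))*(-35911 + z))*1 = ((-396574 + ((-118195 - 244) - 63011))*(-35911 - 153726))*1 = ((-396574 + (-118439 - 63011))*(-189637))*1 = ((-396574 - 181450)*(-189637))*1 = -578024*(-189637)*1 = 109614737288*1 = 109614737288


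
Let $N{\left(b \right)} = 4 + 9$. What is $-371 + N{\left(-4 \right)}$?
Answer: $-358$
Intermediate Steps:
$N{\left(b \right)} = 13$
$-371 + N{\left(-4 \right)} = -371 + 13 = -358$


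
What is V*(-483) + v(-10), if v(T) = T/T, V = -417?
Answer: 201412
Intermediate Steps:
v(T) = 1
V*(-483) + v(-10) = -417*(-483) + 1 = 201411 + 1 = 201412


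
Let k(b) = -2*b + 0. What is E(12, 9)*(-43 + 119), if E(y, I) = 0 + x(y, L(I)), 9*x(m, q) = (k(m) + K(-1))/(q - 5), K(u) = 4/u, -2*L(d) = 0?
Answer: 2128/45 ≈ 47.289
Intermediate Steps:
L(d) = 0 (L(d) = -1/2*0 = 0)
k(b) = -2*b
x(m, q) = (-4 - 2*m)/(9*(-5 + q)) (x(m, q) = ((-2*m + 4/(-1))/(q - 5))/9 = ((-2*m + 4*(-1))/(-5 + q))/9 = ((-2*m - 4)/(-5 + q))/9 = ((-4 - 2*m)/(-5 + q))/9 = (-4 - 2*m)/(9*(-5 + q)))
E(y, I) = 4/45 + 2*y/45 (E(y, I) = 0 + 2*(-2 - y)/(9*(-5 + 0)) = 0 + (2/9)*(-2 - y)/(-5) = 0 + (2/9)*(-1/5)*(-2 - y) = 0 + (4/45 + 2*y/45) = 4/45 + 2*y/45)
E(12, 9)*(-43 + 119) = (4/45 + (2/45)*12)*(-43 + 119) = (4/45 + 8/15)*76 = (28/45)*76 = 2128/45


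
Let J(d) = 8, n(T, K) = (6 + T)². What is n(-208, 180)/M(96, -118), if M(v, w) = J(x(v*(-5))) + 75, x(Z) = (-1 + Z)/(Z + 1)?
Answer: 40804/83 ≈ 491.61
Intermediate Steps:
x(Z) = (-1 + Z)/(1 + Z)
M(v, w) = 83 (M(v, w) = 8 + 75 = 83)
n(-208, 180)/M(96, -118) = (6 - 208)²/83 = (-202)²*(1/83) = 40804*(1/83) = 40804/83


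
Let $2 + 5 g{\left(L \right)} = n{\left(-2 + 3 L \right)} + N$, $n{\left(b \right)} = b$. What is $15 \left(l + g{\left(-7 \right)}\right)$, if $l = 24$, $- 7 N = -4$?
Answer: $\frac{2007}{7} \approx 286.71$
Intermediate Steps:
$N = \frac{4}{7}$ ($N = \left(- \frac{1}{7}\right) \left(-4\right) = \frac{4}{7} \approx 0.57143$)
$g{\left(L \right)} = - \frac{24}{35} + \frac{3 L}{5}$ ($g{\left(L \right)} = - \frac{2}{5} + \frac{\left(-2 + 3 L\right) + \frac{4}{7}}{5} = - \frac{2}{5} + \frac{- \frac{10}{7} + 3 L}{5} = - \frac{2}{5} + \left(- \frac{2}{7} + \frac{3 L}{5}\right) = - \frac{24}{35} + \frac{3 L}{5}$)
$15 \left(l + g{\left(-7 \right)}\right) = 15 \left(24 + \left(- \frac{24}{35} + \frac{3}{5} \left(-7\right)\right)\right) = 15 \left(24 - \frac{171}{35}\right) = 15 \cdot \frac{669}{35} = \frac{2007}{7}$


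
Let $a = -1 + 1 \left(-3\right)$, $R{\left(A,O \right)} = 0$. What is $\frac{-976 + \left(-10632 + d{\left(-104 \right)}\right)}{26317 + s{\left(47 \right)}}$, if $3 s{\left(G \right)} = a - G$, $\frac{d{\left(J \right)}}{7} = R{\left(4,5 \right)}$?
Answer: $- \frac{2902}{6575} \approx -0.44137$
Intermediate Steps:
$d{\left(J \right)} = 0$ ($d{\left(J \right)} = 7 \cdot 0 = 0$)
$a = -4$ ($a = -1 - 3 = -4$)
$s{\left(G \right)} = - \frac{4}{3} - \frac{G}{3}$ ($s{\left(G \right)} = \frac{-4 - G}{3} = - \frac{4}{3} - \frac{G}{3}$)
$\frac{-976 + \left(-10632 + d{\left(-104 \right)}\right)}{26317 + s{\left(47 \right)}} = \frac{-976 + \left(-10632 + 0\right)}{26317 - 17} = \frac{-976 - 10632}{26317 - 17} = - \frac{11608}{26317 - 17} = - \frac{11608}{26300} = \left(-11608\right) \frac{1}{26300} = - \frac{2902}{6575}$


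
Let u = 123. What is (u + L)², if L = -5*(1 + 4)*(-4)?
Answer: 49729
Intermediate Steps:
L = 100 (L = -5*5*(-4) = -25*(-4) = 100)
(u + L)² = (123 + 100)² = 223² = 49729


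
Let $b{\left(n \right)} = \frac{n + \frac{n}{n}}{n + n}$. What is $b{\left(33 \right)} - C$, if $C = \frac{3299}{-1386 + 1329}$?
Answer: $\frac{12204}{209} \approx 58.392$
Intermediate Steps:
$C = - \frac{3299}{57}$ ($C = \frac{3299}{-57} = 3299 \left(- \frac{1}{57}\right) = - \frac{3299}{57} \approx -57.877$)
$b{\left(n \right)} = \frac{1 + n}{2 n}$ ($b{\left(n \right)} = \frac{n + 1}{2 n} = \left(1 + n\right) \frac{1}{2 n} = \frac{1 + n}{2 n}$)
$b{\left(33 \right)} - C = \frac{1 + 33}{2 \cdot 33} - - \frac{3299}{57} = \frac{1}{2} \cdot \frac{1}{33} \cdot 34 + \frac{3299}{57} = \frac{17}{33} + \frac{3299}{57} = \frac{12204}{209}$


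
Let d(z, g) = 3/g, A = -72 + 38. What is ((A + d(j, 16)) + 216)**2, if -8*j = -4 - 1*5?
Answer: 8497225/256 ≈ 33192.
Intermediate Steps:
A = -34
j = 9/8 (j = -(-4 - 1*5)/8 = -(-4 - 5)/8 = -1/8*(-9) = 9/8 ≈ 1.1250)
((A + d(j, 16)) + 216)**2 = ((-34 + 3/16) + 216)**2 = (-541/16 + 216)**2 = (2915/16)**2 = 8497225/256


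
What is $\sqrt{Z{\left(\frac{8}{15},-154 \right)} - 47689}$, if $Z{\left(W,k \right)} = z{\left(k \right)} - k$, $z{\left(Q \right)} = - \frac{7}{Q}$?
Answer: $\frac{i \sqrt{23006918}}{22} \approx 218.03 i$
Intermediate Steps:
$Z{\left(W,k \right)} = - k - \frac{7}{k}$ ($Z{\left(W,k \right)} = - \frac{7}{k} - k = - k - \frac{7}{k}$)
$\sqrt{Z{\left(\frac{8}{15},-154 \right)} - 47689} = \sqrt{\left(\left(-1\right) \left(-154\right) - \frac{7}{-154}\right) - 47689} = \sqrt{\left(154 - - \frac{1}{22}\right) - 47689} = \sqrt{\left(154 + \frac{1}{22}\right) - 47689} = \sqrt{\frac{3389}{22} - 47689} = \sqrt{- \frac{1045769}{22}} = \frac{i \sqrt{23006918}}{22}$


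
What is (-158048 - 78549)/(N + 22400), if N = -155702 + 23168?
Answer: 236597/110134 ≈ 2.1483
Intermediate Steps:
N = -132534
(-158048 - 78549)/(N + 22400) = (-158048 - 78549)/(-132534 + 22400) = -236597/(-110134) = -236597*(-1/110134) = 236597/110134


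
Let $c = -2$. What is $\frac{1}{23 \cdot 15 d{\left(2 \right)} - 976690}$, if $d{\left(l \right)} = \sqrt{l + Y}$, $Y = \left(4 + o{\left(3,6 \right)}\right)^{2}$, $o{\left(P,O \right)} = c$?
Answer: $- \frac{97669}{95392264195} - \frac{69 \sqrt{6}}{190784528390} \approx -1.0248 \cdot 10^{-6}$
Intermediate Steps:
$o{\left(P,O \right)} = -2$
$Y = 4$ ($Y = \left(4 - 2\right)^{2} = 2^{2} = 4$)
$d{\left(l \right)} = \sqrt{4 + l}$ ($d{\left(l \right)} = \sqrt{l + 4} = \sqrt{4 + l}$)
$\frac{1}{23 \cdot 15 d{\left(2 \right)} - 976690} = \frac{1}{23 \cdot 15 \sqrt{4 + 2} - 976690} = \frac{1}{345 \sqrt{6} - 976690} = \frac{1}{-976690 + 345 \sqrt{6}}$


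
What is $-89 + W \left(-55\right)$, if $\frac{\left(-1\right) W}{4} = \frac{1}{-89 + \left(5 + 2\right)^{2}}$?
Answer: $- \frac{189}{2} \approx -94.5$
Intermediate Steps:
$W = \frac{1}{10}$ ($W = - \frac{4}{-89 + \left(5 + 2\right)^{2}} = - \frac{4}{-89 + 7^{2}} = - \frac{4}{-89 + 49} = - \frac{4}{-40} = \left(-4\right) \left(- \frac{1}{40}\right) = \frac{1}{10} \approx 0.1$)
$-89 + W \left(-55\right) = -89 + \frac{1}{10} \left(-55\right) = -89 - \frac{11}{2} = - \frac{189}{2}$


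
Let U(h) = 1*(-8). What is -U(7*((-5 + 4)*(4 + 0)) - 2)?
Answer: 8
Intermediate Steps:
U(h) = -8
-U(7*((-5 + 4)*(4 + 0)) - 2) = -1*(-8) = 8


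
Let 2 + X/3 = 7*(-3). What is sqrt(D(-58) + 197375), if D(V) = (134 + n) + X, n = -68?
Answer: 14*sqrt(1007) ≈ 444.27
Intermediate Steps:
X = -69 (X = -6 + 3*(7*(-3)) = -6 + 3*(-21) = -6 - 63 = -69)
D(V) = -3 (D(V) = (134 - 68) - 69 = 66 - 69 = -3)
sqrt(D(-58) + 197375) = sqrt(-3 + 197375) = sqrt(197372) = 14*sqrt(1007)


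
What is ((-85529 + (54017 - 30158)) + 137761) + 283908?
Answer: 359999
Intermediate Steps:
((-85529 + (54017 - 30158)) + 137761) + 283908 = ((-85529 + 23859) + 137761) + 283908 = (-61670 + 137761) + 283908 = 76091 + 283908 = 359999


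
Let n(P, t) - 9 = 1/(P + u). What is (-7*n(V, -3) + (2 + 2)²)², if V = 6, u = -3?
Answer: 21904/9 ≈ 2433.8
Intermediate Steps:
n(P, t) = 9 + 1/(-3 + P) (n(P, t) = 9 + 1/(P - 3) = 9 + 1/(-3 + P))
(-7*n(V, -3) + (2 + 2)²)² = (-7*(-26 + 9*6)/(-3 + 6) + (2 + 2)²)² = (-7*(-26 + 54)/3 + 4²)² = (-7*28/3 + 16)² = (-196/3 + 16)² = (-148/3)² = 21904/9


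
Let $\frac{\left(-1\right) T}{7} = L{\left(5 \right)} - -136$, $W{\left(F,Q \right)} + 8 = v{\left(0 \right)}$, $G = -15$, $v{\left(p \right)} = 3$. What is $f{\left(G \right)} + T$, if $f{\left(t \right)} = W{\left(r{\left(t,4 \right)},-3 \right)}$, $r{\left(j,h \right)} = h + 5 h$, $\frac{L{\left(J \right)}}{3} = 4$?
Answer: $-1041$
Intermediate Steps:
$L{\left(J \right)} = 12$ ($L{\left(J \right)} = 3 \cdot 4 = 12$)
$r{\left(j,h \right)} = 6 h$
$W{\left(F,Q \right)} = -5$ ($W{\left(F,Q \right)} = -8 + 3 = -5$)
$f{\left(t \right)} = -5$
$T = -1036$ ($T = - 7 \left(12 - -136\right) = - 7 \left(12 + 136\right) = \left(-7\right) 148 = -1036$)
$f{\left(G \right)} + T = -5 - 1036 = -1041$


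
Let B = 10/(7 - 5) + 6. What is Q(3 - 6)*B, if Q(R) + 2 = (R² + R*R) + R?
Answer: 143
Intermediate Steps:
B = 11 (B = 10/2 + 6 = 10*(½) + 6 = 5 + 6 = 11)
Q(R) = -2 + R + 2*R² (Q(R) = -2 + ((R² + R*R) + R) = -2 + ((R² + R²) + R) = -2 + (2*R² + R) = -2 + (R + 2*R²) = -2 + R + 2*R²)
Q(3 - 6)*B = (-2 + (3 - 6) + 2*(3 - 6)²)*11 = (-2 - 3 + 2*(-3)²)*11 = (-2 - 3 + 2*9)*11 = (-2 - 3 + 18)*11 = 13*11 = 143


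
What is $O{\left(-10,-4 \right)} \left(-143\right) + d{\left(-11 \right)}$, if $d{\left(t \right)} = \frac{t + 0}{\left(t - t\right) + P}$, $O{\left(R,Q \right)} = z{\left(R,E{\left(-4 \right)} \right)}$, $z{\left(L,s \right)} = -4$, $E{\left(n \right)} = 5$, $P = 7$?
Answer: $\frac{3993}{7} \approx 570.43$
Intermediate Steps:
$O{\left(R,Q \right)} = -4$
$d{\left(t \right)} = \frac{t}{7}$ ($d{\left(t \right)} = \frac{t + 0}{\left(t - t\right) + 7} = \frac{t}{0 + 7} = \frac{t}{7}$)
$O{\left(-10,-4 \right)} \left(-143\right) + d{\left(-11 \right)} = \left(-4\right) \left(-143\right) + \frac{1}{7} \left(-11\right) = 572 - \frac{11}{7} = \frac{3993}{7}$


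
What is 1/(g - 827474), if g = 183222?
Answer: -1/644252 ≈ -1.5522e-6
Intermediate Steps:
1/(g - 827474) = 1/(183222 - 827474) = 1/(-644252) = -1/644252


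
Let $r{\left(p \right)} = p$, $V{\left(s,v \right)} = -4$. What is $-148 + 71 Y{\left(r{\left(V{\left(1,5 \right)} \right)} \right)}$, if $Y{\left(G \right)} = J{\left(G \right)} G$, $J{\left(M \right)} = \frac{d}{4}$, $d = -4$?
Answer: $136$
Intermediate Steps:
$J{\left(M \right)} = -1$ ($J{\left(M \right)} = - \frac{4}{4} = \left(-4\right) \frac{1}{4} = -1$)
$Y{\left(G \right)} = - G$
$-148 + 71 Y{\left(r{\left(V{\left(1,5 \right)} \right)} \right)} = -148 + 71 \left(\left(-1\right) \left(-4\right)\right) = -148 + 71 \cdot 4 = -148 + 284 = 136$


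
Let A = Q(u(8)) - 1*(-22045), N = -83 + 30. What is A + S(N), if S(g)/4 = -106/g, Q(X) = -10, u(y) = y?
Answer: 22043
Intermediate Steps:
N = -53
A = 22035 (A = -10 - 1*(-22045) = -10 + 22045 = 22035)
S(g) = -424/g (S(g) = 4*(-106/g) = -424/g)
A + S(N) = 22035 - 424/(-53) = 22035 - 424*(-1/53) = 22035 + 8 = 22043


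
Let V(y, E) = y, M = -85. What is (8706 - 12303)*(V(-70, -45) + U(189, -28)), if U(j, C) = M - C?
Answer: 456819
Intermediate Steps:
U(j, C) = -85 - C
(8706 - 12303)*(V(-70, -45) + U(189, -28)) = (8706 - 12303)*(-70 + (-85 - 1*(-28))) = -3597*(-70 + (-85 + 28)) = -3597*(-70 - 57) = -3597*(-127) = 456819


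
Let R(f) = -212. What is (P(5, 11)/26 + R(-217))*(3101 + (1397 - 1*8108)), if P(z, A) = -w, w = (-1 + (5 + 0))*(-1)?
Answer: 9941940/13 ≈ 7.6477e+5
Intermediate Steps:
w = -4 (w = (-1 + 5)*(-1) = 4*(-1) = -4)
P(z, A) = 4 (P(z, A) = -1*(-4) = 4)
(P(5, 11)/26 + R(-217))*(3101 + (1397 - 1*8108)) = (4/26 - 212)*(3101 + (1397 - 1*8108)) = (4*(1/26) - 212)*(3101 + (1397 - 8108)) = (2/13 - 212)*(3101 - 6711) = -2754/13*(-3610) = 9941940/13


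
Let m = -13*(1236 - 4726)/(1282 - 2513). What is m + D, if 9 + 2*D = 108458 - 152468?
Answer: -54278129/2462 ≈ -22046.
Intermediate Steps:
m = -45370/1231 (m = -(-45370)/(-1231) = -(-45370)*(-1)/1231 = -13*3490/1231 = -45370/1231 ≈ -36.856)
D = -44019/2 (D = -9/2 + (108458 - 152468)/2 = -9/2 + (½)*(-44010) = -9/2 - 22005 = -44019/2 ≈ -22010.)
m + D = -45370/1231 - 44019/2 = -54278129/2462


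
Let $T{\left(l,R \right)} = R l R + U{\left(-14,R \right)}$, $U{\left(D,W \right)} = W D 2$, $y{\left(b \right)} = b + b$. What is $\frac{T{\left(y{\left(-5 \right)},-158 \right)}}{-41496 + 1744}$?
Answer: $\frac{30652}{4969} \approx 6.1686$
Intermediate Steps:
$y{\left(b \right)} = 2 b$
$U{\left(D,W \right)} = 2 D W$ ($U{\left(D,W \right)} = D W 2 = 2 D W$)
$T{\left(l,R \right)} = - 28 R + l R^{2}$ ($T{\left(l,R \right)} = R l R + 2 \left(-14\right) R = l R^{2} - 28 R = - 28 R + l R^{2}$)
$\frac{T{\left(y{\left(-5 \right)},-158 \right)}}{-41496 + 1744} = \frac{\left(-158\right) \left(-28 - 158 \cdot 2 \left(-5\right)\right)}{-41496 + 1744} = \frac{\left(-158\right) \left(-28 - -1580\right)}{-39752} = - 158 \left(-28 + 1580\right) \left(- \frac{1}{39752}\right) = \left(-158\right) 1552 \left(- \frac{1}{39752}\right) = \left(-245216\right) \left(- \frac{1}{39752}\right) = \frac{30652}{4969}$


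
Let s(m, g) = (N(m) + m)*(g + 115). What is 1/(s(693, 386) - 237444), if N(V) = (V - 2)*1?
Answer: 1/455940 ≈ 2.1933e-6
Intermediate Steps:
N(V) = -2 + V (N(V) = (-2 + V)*1 = -2 + V)
s(m, g) = (-2 + 2*m)*(115 + g) (s(m, g) = ((-2 + m) + m)*(g + 115) = (-2 + 2*m)*(115 + g))
1/(s(693, 386) - 237444) = 1/((-230 - 2*386 + 230*693 + 2*386*693) - 237444) = 1/((-230 - 772 + 159390 + 534996) - 237444) = 1/(693384 - 237444) = 1/455940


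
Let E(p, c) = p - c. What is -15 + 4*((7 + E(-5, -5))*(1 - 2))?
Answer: -43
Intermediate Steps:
-15 + 4*((7 + E(-5, -5))*(1 - 2)) = -15 + 4*((7 + (-5 - 1*(-5)))*(1 - 2)) = -15 + 4*((7 + (-5 + 5))*(-1)) = -15 + 4*((7 + 0)*(-1)) = -15 + 4*(7*(-1)) = -15 + 4*(-7) = -15 - 28 = -43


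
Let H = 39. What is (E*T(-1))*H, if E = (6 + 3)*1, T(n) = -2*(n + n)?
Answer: 1404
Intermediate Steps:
T(n) = -4*n
E = 9 (E = 9*1 = 9)
(E*T(-1))*H = (9*(-4*(-1)))*39 = (9*4)*39 = 36*39 = 1404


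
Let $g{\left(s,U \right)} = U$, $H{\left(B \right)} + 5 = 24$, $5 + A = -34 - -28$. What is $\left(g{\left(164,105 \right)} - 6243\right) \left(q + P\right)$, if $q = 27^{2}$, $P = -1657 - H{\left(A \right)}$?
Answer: $5812686$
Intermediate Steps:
$A = -11$ ($A = -5 - 6 = -11$)
$H{\left(B \right)} = 19$ ($H{\left(B \right)} = -5 + 24 = 19$)
$P = -1676$ ($P = -1657 - 19 = -1676$)
$q = 729$
$\left(g{\left(164,105 \right)} - 6243\right) \left(q + P\right) = \left(105 - 6243\right) \left(729 - 1676\right) = \left(-6138\right) \left(-947\right) = 5812686$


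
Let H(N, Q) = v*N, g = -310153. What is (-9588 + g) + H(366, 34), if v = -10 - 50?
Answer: -341701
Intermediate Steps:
v = -60
H(N, Q) = -60*N
(-9588 + g) + H(366, 34) = (-9588 - 310153) - 60*366 = -319741 - 21960 = -341701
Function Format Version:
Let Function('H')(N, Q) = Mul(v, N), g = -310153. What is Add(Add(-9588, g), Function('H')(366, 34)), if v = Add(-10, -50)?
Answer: -341701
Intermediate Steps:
v = -60
Function('H')(N, Q) = Mul(-60, N)
Add(Add(-9588, g), Function('H')(366, 34)) = Add(Add(-9588, -310153), Mul(-60, 366)) = Add(-319741, -21960) = -341701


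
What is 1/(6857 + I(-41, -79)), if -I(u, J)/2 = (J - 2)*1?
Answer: 1/7019 ≈ 0.00014247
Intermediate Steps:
I(u, J) = 4 - 2*J (I(u, J) = -2*(J - 2) = -2*(-2 + J) = 4 - 2*J)
1/(6857 + I(-41, -79)) = 1/(6857 + (4 - 2*(-79))) = 1/(6857 + (4 + 158)) = 1/(6857 + 162) = 1/7019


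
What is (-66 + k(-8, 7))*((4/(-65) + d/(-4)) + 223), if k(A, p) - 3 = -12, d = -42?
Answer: -455205/26 ≈ -17508.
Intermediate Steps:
k(A, p) = -9 (k(A, p) = 3 - 12 = -9)
(-66 + k(-8, 7))*((4/(-65) + d/(-4)) + 223) = (-66 - 9)*((4/(-65) - 42/(-4)) + 223) = -75*((4*(-1/65) - 42*(-¼)) + 223) = -75*((-4/65 + 21/2) + 223) = -75*(1357/130 + 223) = -75*30347/130 = -455205/26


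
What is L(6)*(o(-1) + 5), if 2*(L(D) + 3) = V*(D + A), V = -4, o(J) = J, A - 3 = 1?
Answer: -92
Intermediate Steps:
A = 4 (A = 3 + 1 = 4)
L(D) = -11 - 2*D (L(D) = -3 + (-4*(D + 4))/2 = -3 + (-4*(4 + D))/2 = -3 + (-16 - 4*D)/2 = -3 + (-8 - 2*D) = -11 - 2*D)
L(6)*(o(-1) + 5) = (-11 - 2*6)*(-1 + 5) = (-11 - 12)*4 = -23*4 = -92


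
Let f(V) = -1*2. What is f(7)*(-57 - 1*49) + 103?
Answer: 315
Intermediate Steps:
f(V) = -2
f(7)*(-57 - 1*49) + 103 = -2*(-57 - 1*49) + 103 = -2*(-57 - 49) + 103 = -2*(-106) + 103 = 212 + 103 = 315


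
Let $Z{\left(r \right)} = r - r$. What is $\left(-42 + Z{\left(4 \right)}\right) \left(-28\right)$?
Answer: $1176$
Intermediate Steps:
$Z{\left(r \right)} = 0$
$\left(-42 + Z{\left(4 \right)}\right) \left(-28\right) = \left(-42 + 0\right) \left(-28\right) = \left(-42\right) \left(-28\right) = 1176$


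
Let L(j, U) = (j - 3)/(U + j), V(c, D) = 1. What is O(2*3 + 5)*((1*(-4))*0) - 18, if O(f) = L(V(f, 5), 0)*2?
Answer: -18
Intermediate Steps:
L(j, U) = (-3 + j)/(U + j)
O(f) = -4 (O(f) = ((-3 + 1)/(0 + 1))*2 = (-2/1)*2 = (1*(-2))*2 = -2*2 = -4)
O(2*3 + 5)*((1*(-4))*0) - 18 = -4*1*(-4)*0 - 18 = -(-16)*0 - 18 = -4*0 - 18 = 0 - 18 = -18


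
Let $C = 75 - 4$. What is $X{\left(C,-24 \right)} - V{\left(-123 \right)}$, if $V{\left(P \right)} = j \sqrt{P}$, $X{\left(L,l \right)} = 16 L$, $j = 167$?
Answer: $1136 - 167 i \sqrt{123} \approx 1136.0 - 1852.1 i$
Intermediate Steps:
$C = 71$
$V{\left(P \right)} = 167 \sqrt{P}$
$X{\left(C,-24 \right)} - V{\left(-123 \right)} = 16 \cdot 71 - 167 \sqrt{-123} = 1136 - 167 i \sqrt{123}$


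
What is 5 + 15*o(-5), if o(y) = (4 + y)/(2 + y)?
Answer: 10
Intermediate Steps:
o(y) = (4 + y)/(2 + y)
5 + 15*o(-5) = 5 + 15*((4 - 5)/(2 - 5)) = 5 + 15*(-1/(-3)) = 5 + 15*(-1/3*(-1)) = 5 + 15*(1/3) = 5 + 5 = 10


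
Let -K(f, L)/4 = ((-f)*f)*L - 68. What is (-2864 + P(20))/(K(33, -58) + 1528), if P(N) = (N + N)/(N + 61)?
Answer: 28993/2539836 ≈ 0.011415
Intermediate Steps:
K(f, L) = 272 + 4*L*f² (K(f, L) = -4*(((-f)*f)*L - 68) = -4*((-f²)*L - 68) = -4*(-L*f² - 68) = -4*(-68 - L*f²) = 272 + 4*L*f²)
P(N) = 2*N/(61 + N) (P(N) = (2*N)/(61 + N) = 2*N/(61 + N))
(-2864 + P(20))/(K(33, -58) + 1528) = (-2864 + 2*20/(61 + 20))/((272 + 4*(-58)*33²) + 1528) = (-2864 + 2*20/81)/((272 + 4*(-58)*1089) + 1528) = (-2864 + 2*20*(1/81))/((272 - 252648) + 1528) = (-2864 + 40/81)/(-252376 + 1528) = -231944/81/(-250848) = -231944/81*(-1/250848) = 28993/2539836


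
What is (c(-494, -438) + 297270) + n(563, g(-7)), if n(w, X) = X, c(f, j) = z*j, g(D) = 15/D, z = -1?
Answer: 2083941/7 ≈ 2.9771e+5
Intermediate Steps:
c(f, j) = -j
(c(-494, -438) + 297270) + n(563, g(-7)) = (-1*(-438) + 297270) + 15/(-7) = (438 + 297270) + 15*(-1/7) = 297708 - 15/7 = 2083941/7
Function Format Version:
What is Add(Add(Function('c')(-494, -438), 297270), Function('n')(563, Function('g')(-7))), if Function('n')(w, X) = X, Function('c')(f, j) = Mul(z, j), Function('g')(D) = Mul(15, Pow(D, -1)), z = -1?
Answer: Rational(2083941, 7) ≈ 2.9771e+5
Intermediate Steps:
Function('c')(f, j) = Mul(-1, j)
Add(Add(Function('c')(-494, -438), 297270), Function('n')(563, Function('g')(-7))) = Add(Add(Mul(-1, -438), 297270), Mul(15, Pow(-7, -1))) = Add(Add(438, 297270), Mul(15, Rational(-1, 7))) = Add(297708, Rational(-15, 7)) = Rational(2083941, 7)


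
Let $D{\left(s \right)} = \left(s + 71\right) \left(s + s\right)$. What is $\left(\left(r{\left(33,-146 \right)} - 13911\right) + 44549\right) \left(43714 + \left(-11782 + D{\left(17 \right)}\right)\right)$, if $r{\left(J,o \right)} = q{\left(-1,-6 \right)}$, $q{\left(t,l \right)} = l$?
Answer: $1069791968$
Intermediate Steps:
$r{\left(J,o \right)} = -6$
$D{\left(s \right)} = 2 s \left(71 + s\right)$ ($D{\left(s \right)} = \left(71 + s\right) 2 s = 2 s \left(71 + s\right)$)
$\left(\left(r{\left(33,-146 \right)} - 13911\right) + 44549\right) \left(43714 + \left(-11782 + D{\left(17 \right)}\right)\right) = \left(\left(-6 - 13911\right) + 44549\right) \left(43714 - \left(11782 - 34 \left(71 + 17\right)\right)\right) = \left(\left(-6 - 13911\right) + 44549\right) \left(43714 - \left(11782 - 2992\right)\right) = \left(-13917 + 44549\right) \left(43714 + \left(-11782 + 2992\right)\right) = 30632 \left(43714 - 8790\right) = 30632 \cdot 34924 = 1069791968$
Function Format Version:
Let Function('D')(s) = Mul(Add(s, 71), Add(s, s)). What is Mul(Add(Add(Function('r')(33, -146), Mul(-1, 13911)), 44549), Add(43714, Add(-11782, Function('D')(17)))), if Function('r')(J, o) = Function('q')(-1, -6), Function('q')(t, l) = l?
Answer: 1069791968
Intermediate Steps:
Function('r')(J, o) = -6
Function('D')(s) = Mul(2, s, Add(71, s)) (Function('D')(s) = Mul(Add(71, s), Mul(2, s)) = Mul(2, s, Add(71, s)))
Mul(Add(Add(Function('r')(33, -146), Mul(-1, 13911)), 44549), Add(43714, Add(-11782, Function('D')(17)))) = Mul(Add(Add(-6, Mul(-1, 13911)), 44549), Add(43714, Add(-11782, Mul(2, 17, Add(71, 17))))) = Mul(Add(Add(-6, -13911), 44549), Add(43714, Add(-11782, Mul(2, 17, 88)))) = Mul(Add(-13917, 44549), Add(43714, Add(-11782, 2992))) = Mul(30632, Add(43714, -8790)) = Mul(30632, 34924) = 1069791968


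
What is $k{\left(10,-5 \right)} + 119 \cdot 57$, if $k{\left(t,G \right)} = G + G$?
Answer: $6773$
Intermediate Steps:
$k{\left(t,G \right)} = 2 G$
$k{\left(10,-5 \right)} + 119 \cdot 57 = 2 \left(-5\right) + 119 \cdot 57 = -10 + 6783 = 6773$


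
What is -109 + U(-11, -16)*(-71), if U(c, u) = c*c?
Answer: -8700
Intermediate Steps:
U(c, u) = c²
-109 + U(-11, -16)*(-71) = -109 + (-11)²*(-71) = -109 + 121*(-71) = -109 - 8591 = -8700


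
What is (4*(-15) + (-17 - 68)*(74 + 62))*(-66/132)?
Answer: 5810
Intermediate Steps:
(4*(-15) + (-17 - 68)*(74 + 62))*(-66/132) = (-60 - 85*136)*(-66*1/132) = (-60 - 11560)*(-1/2) = -11620*(-1/2) = 5810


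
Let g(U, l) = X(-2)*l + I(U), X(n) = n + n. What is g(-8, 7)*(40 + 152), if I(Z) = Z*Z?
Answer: 6912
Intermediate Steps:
X(n) = 2*n
I(Z) = Z²
g(U, l) = U² - 4*l (g(U, l) = (2*(-2))*l + U² = -4*l + U² = U² - 4*l)
g(-8, 7)*(40 + 152) = ((-8)² - 4*7)*(40 + 152) = (64 - 28)*192 = 36*192 = 6912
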